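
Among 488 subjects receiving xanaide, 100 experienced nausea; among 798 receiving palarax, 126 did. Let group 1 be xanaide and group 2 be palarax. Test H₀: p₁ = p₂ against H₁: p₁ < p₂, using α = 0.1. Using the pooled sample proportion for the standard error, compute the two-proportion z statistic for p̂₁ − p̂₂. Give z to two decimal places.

p̂₁ = 100/488 = 0.2049, p̂₂ = 126/798 = 0.1579.
Pooled p̂ = (100+126)/(488+798) = 226/1286 = 0.1757.
SE = √(p̂(1−p̂)(1/n₁+1/n₂)) = √(0.1757·0.8243·0.00330231) = √(0.000478355) = 0.0219.
z = (0.2049 − 0.1579)/0.0219 = 0.0470/0.0219 = 2.15.
p-value = P(Z < 2.150) ≈ 0.9842; since p > α = 0.1, fail to reject H₀.

z = 2.15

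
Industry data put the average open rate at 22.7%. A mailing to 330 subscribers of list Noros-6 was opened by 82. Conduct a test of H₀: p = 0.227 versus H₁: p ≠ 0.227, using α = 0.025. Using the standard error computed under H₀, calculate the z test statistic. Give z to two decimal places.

z = 0.93

p̂ = 82/330 ≈ 0.2485.
SE = √(p₀(1−p₀)/n) = √(0.17547/330) = 0.0231.
z = (0.2485 − 0.227)/0.0231 = 0.0215/0.0231 = 0.93.
Two-sided p-value ≈ 2·Φ(−0.932) = 0.3515, so at α = 0.025 we fail to reject H₀.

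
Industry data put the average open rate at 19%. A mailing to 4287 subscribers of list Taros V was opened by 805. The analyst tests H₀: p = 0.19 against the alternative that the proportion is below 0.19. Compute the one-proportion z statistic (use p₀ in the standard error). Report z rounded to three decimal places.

z = -0.371

p̂ = 805/4287 ≈ 0.18778.
SE = √(p₀(1−p₀)/n) = √(0.1539/4287) = 0.00599.
z = (0.18778 − 0.19)/0.00599 = -0.00222/0.00599 = -0.371.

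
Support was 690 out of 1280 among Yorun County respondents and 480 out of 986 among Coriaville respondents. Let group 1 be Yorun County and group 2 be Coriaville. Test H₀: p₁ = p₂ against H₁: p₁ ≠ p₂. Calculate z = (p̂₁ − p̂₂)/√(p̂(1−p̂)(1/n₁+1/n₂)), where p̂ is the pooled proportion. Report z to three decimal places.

z = 2.467

p̂₁ = 690/1280 ≈ 0.539062, p̂₂ = 480/986 ≈ 0.486815.
Pooled p̂ = (690+480)/(1280+986) = 1170/2266 = 0.516328.
SE = √(0.249733 × 0.00179545) = 0.021175.
z = (0.539062 − 0.486815)/0.021175 = 0.052247/0.021175 = 2.467.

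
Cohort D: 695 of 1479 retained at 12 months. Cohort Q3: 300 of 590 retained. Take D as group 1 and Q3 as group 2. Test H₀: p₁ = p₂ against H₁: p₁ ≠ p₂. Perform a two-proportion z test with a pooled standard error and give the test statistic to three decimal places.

z = -1.585

p̂₁ = 695/1479 ≈ 0.46991, p̂₂ = 300/590 ≈ 0.50847.
Pooled p̂ = (695+300)/(1479+590) = 995/2069 = 0.48091.
SE = √(0.249636 × 0.00237105) = 0.02433.
z = (0.46991 − 0.50847)/0.02433 = -0.03856/0.02433 = -1.585.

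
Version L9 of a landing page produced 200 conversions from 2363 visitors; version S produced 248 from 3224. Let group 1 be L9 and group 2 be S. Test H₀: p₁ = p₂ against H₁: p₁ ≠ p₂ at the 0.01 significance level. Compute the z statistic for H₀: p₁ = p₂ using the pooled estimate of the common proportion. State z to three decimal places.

z = 1.049

p̂₁ = 200/2363 = 0.084638, p̂₂ = 248/3224 = 0.076923.
Pooled p̂ = (200+248)/(2363+3224) = 448/5587 = 0.080186.
SE = √(p̂(1−p̂)(1/n₁+1/n₂)) = √(0.080186·0.919814·0.000733365) = √(5.40903e-05) = 0.007355.
z = (0.084638 − 0.076923)/0.007355 = 0.007715/0.007355 = 1.049.
p-value = 2·P(Z > 1.049) ≈ 0.2942, so at α = 0.01 we fail to reject H₀.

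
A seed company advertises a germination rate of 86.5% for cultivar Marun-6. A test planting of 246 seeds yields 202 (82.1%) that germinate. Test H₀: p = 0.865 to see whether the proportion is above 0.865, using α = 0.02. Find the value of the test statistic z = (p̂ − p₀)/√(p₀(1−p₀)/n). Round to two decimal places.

z = -2.01

p̂ = 202/246 ≈ 0.8211.
SE = √(p₀(1−p₀)/n) = √(0.11678/246) = 0.0218.
z = (0.8211 − 0.865)/0.0218 = -0.0439/0.0218 = -2.01.
p-value = P(Z > -2.013) ≈ 0.9780; since p > α = 0.02, fail to reject H₀.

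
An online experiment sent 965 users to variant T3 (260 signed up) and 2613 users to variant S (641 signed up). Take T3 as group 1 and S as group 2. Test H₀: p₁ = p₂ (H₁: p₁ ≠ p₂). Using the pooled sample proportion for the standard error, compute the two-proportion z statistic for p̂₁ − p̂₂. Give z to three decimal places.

p̂₁ = 260/965 ≈ 0.26943, p̂₂ = 641/2613 ≈ 0.24531.
Pooled p̂ = (260+641)/(965+2613) = 901/3578 = 0.25182.
SE = √(0.188405 × 0.00141897) = 0.01635.
z = (0.26943 − 0.24531)/0.01635 = 0.02412/0.01635 = 1.475.
Two-sided p-value ≈ 2·Φ(−1.475) = 0.1402.

z = 1.475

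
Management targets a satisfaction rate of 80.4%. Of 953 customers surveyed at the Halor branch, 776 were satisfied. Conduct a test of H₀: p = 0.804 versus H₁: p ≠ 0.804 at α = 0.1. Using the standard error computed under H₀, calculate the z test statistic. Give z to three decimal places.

z = 0.799

p̂ = 776/953 = 0.81427.
Under H₀, SE = √(0.804·0.196/953) = √(0.000165356) = 0.01286.
z = (0.81427 − 0.804)/0.01286 = 0.01027/0.01286 = 0.799.
Two-sided p-value ≈ 2·Φ(−0.799) = 0.4245. With α = 0.1, fail to reject H₀.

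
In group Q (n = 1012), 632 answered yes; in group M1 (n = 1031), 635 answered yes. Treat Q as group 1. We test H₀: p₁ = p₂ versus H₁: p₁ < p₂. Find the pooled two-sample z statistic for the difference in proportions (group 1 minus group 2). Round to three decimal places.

z = 0.400

p̂₁ = 632/1012 ≈ 0.62451, p̂₂ = 635/1031 ≈ 0.61591.
Pooled p̂ = (632+635)/(1012+1031) = 1267/2043 = 0.62017.
SE = √(0.23556 × 0.00195807) = 0.02148.
z = (0.62451 − 0.61591)/0.02148 = 0.00860/0.02148 = 0.400.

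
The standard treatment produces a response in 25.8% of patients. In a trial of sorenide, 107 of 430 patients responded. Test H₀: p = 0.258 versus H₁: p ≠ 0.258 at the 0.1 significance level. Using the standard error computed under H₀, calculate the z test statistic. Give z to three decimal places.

p̂ = 107/430 ≈ 0.24884.
SE = √(p₀(1−p₀)/n) = √(0.19144/430) = 0.02110.
z = (0.24884 − 0.258)/0.02110 = -0.00916/0.02110 = -0.434.
Two-sided p-value ≈ 2·Φ(−0.434) = 0.6641, so at α = 0.1 we fail to reject H₀.

z = -0.434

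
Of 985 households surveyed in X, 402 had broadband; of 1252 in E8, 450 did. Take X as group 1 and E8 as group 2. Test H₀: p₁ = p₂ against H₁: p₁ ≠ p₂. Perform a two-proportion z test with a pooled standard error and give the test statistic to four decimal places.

p̂₁ = 402/985 ≈ 0.408122, p̂₂ = 450/1252 ≈ 0.359425.
Pooled p̂ = (402+450)/(985+1252) = 852/2237 = 0.380867.
SE = √(0.235807 × 0.00181395) = 0.020682.
z = (0.408122 − 0.359425)/0.020682 = 0.048697/0.020682 = 2.3546.
p-value = 2·P(Z > 2.355) ≈ 0.0185.

z = 2.3546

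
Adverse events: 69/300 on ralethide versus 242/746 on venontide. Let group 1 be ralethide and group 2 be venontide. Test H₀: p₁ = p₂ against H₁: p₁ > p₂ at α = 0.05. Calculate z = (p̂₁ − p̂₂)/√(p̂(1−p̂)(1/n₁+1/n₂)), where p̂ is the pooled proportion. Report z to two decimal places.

z = -3.02

p̂₁ = 69/300 ≈ 0.23000, p̂₂ = 242/746 ≈ 0.32440.
Pooled p̂ = (69+242)/(300+746) = 311/1046 = 0.29732.
SE = √(0.208922 × 0.00467382) = 0.03125.
z = (0.23000 − 0.32440)/0.03125 = -0.09440/0.03125 = -3.02.
p-value = P(Z > -3.021) ≈ 0.9987; since p > α = 0.05, fail to reject H₀.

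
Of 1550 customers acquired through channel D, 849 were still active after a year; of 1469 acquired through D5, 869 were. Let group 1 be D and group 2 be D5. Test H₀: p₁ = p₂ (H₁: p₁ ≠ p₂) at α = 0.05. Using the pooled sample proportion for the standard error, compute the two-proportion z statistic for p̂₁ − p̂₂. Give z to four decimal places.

z = -2.4300

p̂₁ = 849/1550 ≈ 0.547742, p̂₂ = 869/1469 ≈ 0.591559.
Pooled p̂ = (849+869)/(1550+1469) = 1718/3019 = 0.569063.
SE = √(0.24523 × 0.0013259) = 0.018032.
z = (0.547742 − 0.591559)/0.018032 = -0.043817/0.018032 = -2.4300.
p-value = 2·P(Z > 2.430) ≈ 0.0151. With α = 0.05, reject H₀.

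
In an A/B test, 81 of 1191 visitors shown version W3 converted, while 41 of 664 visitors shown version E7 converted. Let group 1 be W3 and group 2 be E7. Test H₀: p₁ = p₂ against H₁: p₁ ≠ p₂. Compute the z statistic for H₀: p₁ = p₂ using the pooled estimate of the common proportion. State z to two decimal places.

p̂₁ = 81/1191 ≈ 0.06801, p̂₂ = 41/664 ≈ 0.06175.
Pooled p̂ = (81+41)/(1191+664) = 122/1855 = 0.06577.
SE = √(0.0614427 × 0.00234565) = 0.01201.
z = (0.06801 − 0.06175)/0.01201 = 0.00626/0.01201 = 0.52.

z = 0.52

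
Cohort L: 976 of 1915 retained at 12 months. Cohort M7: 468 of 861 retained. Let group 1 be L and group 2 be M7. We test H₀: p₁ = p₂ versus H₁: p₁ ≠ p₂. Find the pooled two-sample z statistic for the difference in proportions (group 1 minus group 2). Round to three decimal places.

z = -1.653

p̂₁ = 976/1915 ≈ 0.50966, p̂₂ = 468/861 ≈ 0.54355.
Pooled p̂ = (976+468)/(1915+861) = 1444/2776 = 0.52017.
SE = √(p̂(1−p̂)(1/n₁+1/n₂)) = √(0.52017·0.47983·0.00168363) = √(0.000420223) = 0.02050.
z = (0.50966 − 0.54355)/0.02050 = -0.03389/0.02050 = -1.653.
p-value = 2·P(Z > 1.653) ≈ 0.0983.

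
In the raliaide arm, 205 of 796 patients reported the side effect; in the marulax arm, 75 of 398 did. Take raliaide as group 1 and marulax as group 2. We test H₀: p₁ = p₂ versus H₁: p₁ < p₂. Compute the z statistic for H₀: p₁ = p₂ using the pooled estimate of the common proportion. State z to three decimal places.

p̂₁ = 205/796 = 0.257538, p̂₂ = 75/398 = 0.188442.
Pooled p̂ = (205+75)/(796+398) = 280/1194 = 0.234506.
SE = √(p̂(1−p̂)(1/n₁+1/n₂)) = √(0.234506·0.765494·0.00376884) = √(0.000676556) = 0.026011.
z = (0.257538 − 0.188442)/0.026011 = 0.069096/0.026011 = 2.656.

z = 2.656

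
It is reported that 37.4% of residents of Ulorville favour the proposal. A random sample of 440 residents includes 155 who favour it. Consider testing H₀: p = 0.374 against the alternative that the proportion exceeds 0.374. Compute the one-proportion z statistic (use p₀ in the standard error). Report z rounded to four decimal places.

z = -0.9419

p̂ = 155/440 ≈ 0.352273.
SE = √(p₀(1−p₀)/n) = √(0.23412/440) = 0.023067.
z = (0.352273 − 0.374)/0.023067 = -0.021727/0.023067 = -0.9419.
p-value = P(Z > -0.942) ≈ 0.8269.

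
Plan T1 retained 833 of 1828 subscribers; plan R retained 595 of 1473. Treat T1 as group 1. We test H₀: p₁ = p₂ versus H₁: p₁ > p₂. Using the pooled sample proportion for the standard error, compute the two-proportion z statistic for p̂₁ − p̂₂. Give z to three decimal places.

z = 2.983

p̂₁ = 833/1828 = 0.45569, p̂₂ = 595/1473 = 0.40394.
Pooled p̂ = (833+595)/(1828+1473) = 1428/3301 = 0.43260.
SE = √(0.245457 × 0.00122593) = 0.01735.
z = (0.45569 − 0.40394)/0.01735 = 0.05175/0.01735 = 2.983.
p-value = P(Z > 2.983) ≈ 0.0014.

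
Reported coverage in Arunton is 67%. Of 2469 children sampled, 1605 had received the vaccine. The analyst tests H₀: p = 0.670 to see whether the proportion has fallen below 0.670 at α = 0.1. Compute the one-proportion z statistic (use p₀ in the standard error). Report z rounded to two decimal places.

p̂ = 1605/2469 ≈ 0.65006.
Under H₀, SE = √(0.67·0.33/2469) = √(8.95504e-05) = 0.00946.
z = (0.65006 − 0.67)/0.00946 = -0.01994/0.00946 = -2.11.
p-value = P(Z < -2.107) ≈ 0.0176. With α = 0.1, reject H₀.

z = -2.11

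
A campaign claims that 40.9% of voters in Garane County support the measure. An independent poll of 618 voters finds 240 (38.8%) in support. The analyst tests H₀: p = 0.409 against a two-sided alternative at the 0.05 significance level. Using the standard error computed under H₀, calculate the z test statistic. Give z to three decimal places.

z = -1.044

p̂ = 240/618 = 0.38835.
Standard error under H₀: √(0.409×0.591/618) = 0.01978.
z = (0.38835 − 0.409)/0.01978 = -0.02065/0.01978 = -1.044.
p-value = 2·P(Z > 1.044) ≈ 0.2964; since p > α = 0.05, fail to reject H₀.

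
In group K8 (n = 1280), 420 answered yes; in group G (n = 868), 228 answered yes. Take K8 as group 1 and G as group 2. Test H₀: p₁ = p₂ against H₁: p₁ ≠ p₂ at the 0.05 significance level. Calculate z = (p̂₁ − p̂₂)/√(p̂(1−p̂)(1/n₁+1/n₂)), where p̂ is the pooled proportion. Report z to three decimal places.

z = 3.243

p̂₁ = 420/1280 = 0.32812, p̂₂ = 228/868 = 0.26267.
Pooled p̂ = (420+228)/(1280+868) = 648/2148 = 0.30168.
SE = √(0.210668 × 0.00193332) = 0.02018.
z = (0.32812 − 0.26267)/0.02018 = 0.06545/0.02018 = 3.243.
p-value = 2·P(Z > 3.243) ≈ 0.0012. With α = 0.05, reject H₀.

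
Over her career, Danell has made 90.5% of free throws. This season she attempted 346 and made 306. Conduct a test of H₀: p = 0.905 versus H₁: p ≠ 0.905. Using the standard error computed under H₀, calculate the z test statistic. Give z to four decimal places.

p̂ = 306/346 ≈ 0.884393.
Under H₀, SE = √(0.905·0.095/346) = √(0.000248483) = 0.015763.
z = (0.884393 − 0.905)/0.015763 = -0.020607/0.015763 = -1.3073.
p-value = 2·P(Z > 1.307) ≈ 0.1911.

z = -1.3073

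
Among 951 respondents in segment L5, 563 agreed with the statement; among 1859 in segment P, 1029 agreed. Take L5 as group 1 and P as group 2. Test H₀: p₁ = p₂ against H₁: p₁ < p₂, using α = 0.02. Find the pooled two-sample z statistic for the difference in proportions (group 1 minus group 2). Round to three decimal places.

z = 1.948

p̂₁ = 563/951 = 0.59201, p̂₂ = 1029/1859 = 0.55352.
Pooled p̂ = (563+1029)/(951+1859) = 1592/2810 = 0.56655.
SE = √(0.245571 × 0.00158945) = 0.01976.
z = (0.59201 − 0.55352)/0.01976 = 0.03849/0.01976 = 1.948.
p-value = P(Z < 1.948) ≈ 0.9743. With α = 0.02, fail to reject H₀.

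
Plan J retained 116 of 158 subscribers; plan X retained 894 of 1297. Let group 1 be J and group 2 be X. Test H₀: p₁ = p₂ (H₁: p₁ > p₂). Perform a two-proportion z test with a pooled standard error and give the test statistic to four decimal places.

p̂₁ = 116/158 = 0.734177, p̂₂ = 894/1297 = 0.689283.
Pooled p̂ = (116+894)/(158+1297) = 1010/1455 = 0.694158.
SE = √(p̂(1−p̂)(1/n₁+1/n₂)) = √(0.694158·0.305842·0.00710012) = √(0.00150738) = 0.038825.
z = (0.734177 − 0.689283)/0.038825 = 0.044894/0.038825 = 1.1563.

z = 1.1563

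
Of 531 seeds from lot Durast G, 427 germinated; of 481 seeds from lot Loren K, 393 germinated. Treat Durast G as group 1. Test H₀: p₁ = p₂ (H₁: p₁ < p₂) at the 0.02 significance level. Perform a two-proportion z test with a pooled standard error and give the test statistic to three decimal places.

p̂₁ = 427/531 ≈ 0.80414, p̂₂ = 393/481 ≈ 0.81705.
Pooled p̂ = (427+393)/(531+481) = 820/1012 = 0.81028.
SE = √(p̂(1−p̂)(1/n₁+1/n₂)) = √(0.81028·0.18972·0.00396224) = √(0.000609109) = 0.02468.
z = (0.80414 − 0.81705)/0.02468 = -0.01291/0.02468 = -0.523.
p-value = P(Z < -0.523) ≈ 0.3005. With α = 0.02, fail to reject H₀.

z = -0.523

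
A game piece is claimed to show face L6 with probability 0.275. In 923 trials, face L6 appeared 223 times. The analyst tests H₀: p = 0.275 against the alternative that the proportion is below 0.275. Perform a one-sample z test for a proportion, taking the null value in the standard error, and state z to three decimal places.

p̂ = 223/923 = 0.24160.
Standard error under H₀: √(0.275×0.725/923) = 0.01470.
z = (0.24160 − 0.275)/0.01470 = -0.03340/0.01470 = -2.272.
p-value = P(Z < -2.272) ≈ 0.0115.

z = -2.272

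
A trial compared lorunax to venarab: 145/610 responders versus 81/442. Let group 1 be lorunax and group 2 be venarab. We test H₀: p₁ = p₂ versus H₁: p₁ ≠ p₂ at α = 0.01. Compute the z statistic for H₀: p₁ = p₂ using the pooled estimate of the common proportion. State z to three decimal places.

p̂₁ = 145/610 ≈ 0.23770, p̂₂ = 81/442 ≈ 0.18326.
Pooled p̂ = (145+81)/(610+442) = 226/1052 = 0.21483.
SE = √(p̂(1−p̂)(1/n₁+1/n₂)) = √(0.21483·0.78517·0.00390179) = √(0.000658144) = 0.02565.
z = (0.23770 − 0.18326)/0.02565 = 0.05444/0.02565 = 2.122.
Two-sided p-value ≈ 2·Φ(−2.122) = 0.0338. With α = 0.01, fail to reject H₀.

z = 2.122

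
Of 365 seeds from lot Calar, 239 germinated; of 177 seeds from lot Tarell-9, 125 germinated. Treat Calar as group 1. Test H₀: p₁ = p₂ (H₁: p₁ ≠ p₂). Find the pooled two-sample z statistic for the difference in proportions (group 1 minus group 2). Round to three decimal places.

p̂₁ = 239/365 ≈ 0.65479, p̂₂ = 125/177 ≈ 0.70621.
Pooled p̂ = (239+125)/(365+177) = 364/542 = 0.67159.
SE = √(p̂(1−p̂)(1/n₁+1/n₂)) = √(0.67159·0.32841·0.00838944) = √(0.00185036) = 0.04302.
z = (0.65479 − 0.70621)/0.04302 = -0.05142/0.04302 = -1.195.
p-value = 2·P(Z > 1.195) ≈ 0.2319.

z = -1.195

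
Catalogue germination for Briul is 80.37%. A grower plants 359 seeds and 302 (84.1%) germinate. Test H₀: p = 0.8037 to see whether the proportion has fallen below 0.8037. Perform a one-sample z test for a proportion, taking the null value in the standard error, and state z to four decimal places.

p̂ = 302/359 ≈ 0.841226.
Standard error under H₀: √(0.8037×0.1963/359) = 0.020963.
z = (0.841226 − 0.8037)/0.020963 = 0.037526/0.020963 = 1.7901.
p-value = P(Z < 1.790) ≈ 0.9633.

z = 1.7901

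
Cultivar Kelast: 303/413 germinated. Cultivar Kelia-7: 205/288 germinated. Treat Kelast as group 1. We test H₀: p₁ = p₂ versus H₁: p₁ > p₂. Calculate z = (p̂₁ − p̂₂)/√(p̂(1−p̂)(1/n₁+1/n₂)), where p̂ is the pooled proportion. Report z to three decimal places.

p̂₁ = 303/413 ≈ 0.73366, p̂₂ = 205/288 ≈ 0.71181.
Pooled p̂ = (303+205)/(413+288) = 508/701 = 0.72468.
SE = √(p̂(1−p̂)(1/n₁+1/n₂)) = √(0.72468·0.27532·0.00589353) = √(0.00117587) = 0.03429.
z = (0.73366 − 0.71181)/0.03429 = 0.02185/0.03429 = 0.637.

z = 0.637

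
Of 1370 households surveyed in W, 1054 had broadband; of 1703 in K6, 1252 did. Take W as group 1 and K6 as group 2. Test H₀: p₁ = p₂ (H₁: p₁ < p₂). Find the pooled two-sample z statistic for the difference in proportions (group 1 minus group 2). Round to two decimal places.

z = 2.18

p̂₁ = 1054/1370 = 0.76934, p̂₂ = 1252/1703 = 0.73517.
Pooled p̂ = (1054+1252)/(1370+1703) = 2306/3073 = 0.75041.
SE = √(p̂(1−p̂)(1/n₁+1/n₂)) = √(0.75041·0.24959·0.00131713) = √(0.000246693) = 0.01571.
z = (0.76934 − 0.73517)/0.01571 = 0.03417/0.01571 = 2.18.
p-value = P(Z < 2.176) ≈ 0.9852.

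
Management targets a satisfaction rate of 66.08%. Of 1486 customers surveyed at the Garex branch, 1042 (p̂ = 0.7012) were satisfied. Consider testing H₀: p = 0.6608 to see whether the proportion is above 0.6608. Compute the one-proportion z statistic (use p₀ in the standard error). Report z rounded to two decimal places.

p̂ = 1042/1486 = 0.70121.
Under H₀, SE = √(0.6608·0.3392/1486) = √(0.000150837) = 0.01228.
z = (0.70121 − 0.6608)/0.01228 = 0.04041/0.01228 = 3.29.
p-value = P(Z > 3.290) ≈ 0.0005.

z = 3.29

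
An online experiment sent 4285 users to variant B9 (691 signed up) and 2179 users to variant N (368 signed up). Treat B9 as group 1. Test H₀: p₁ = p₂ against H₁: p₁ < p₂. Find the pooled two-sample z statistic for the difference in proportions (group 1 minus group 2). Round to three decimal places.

z = -0.783

p̂₁ = 691/4285 = 0.161260, p̂₂ = 368/2179 = 0.168885.
Pooled p̂ = (691+368)/(4285+2179) = 1059/6464 = 0.163830.
SE = √(0.13699 × 0.000692298) = 0.009738.
z = (0.161260 − 0.168885)/0.009738 = -0.007625/0.009738 = -0.783.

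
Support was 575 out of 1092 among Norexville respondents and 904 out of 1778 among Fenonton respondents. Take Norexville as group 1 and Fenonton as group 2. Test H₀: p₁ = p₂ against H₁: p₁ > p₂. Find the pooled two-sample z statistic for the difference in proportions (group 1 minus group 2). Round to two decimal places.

p̂₁ = 575/1092 = 0.52656, p̂₂ = 904/1778 = 0.50844.
Pooled p̂ = (575+904)/(1092+1778) = 1479/2870 = 0.51533.
SE = √(0.249765 × 0.00147818) = 0.01921.
z = (0.52656 − 0.50844)/0.01921 = 0.01812/0.01921 = 0.94.
p-value = P(Z > 0.943) ≈ 0.1728.

z = 0.94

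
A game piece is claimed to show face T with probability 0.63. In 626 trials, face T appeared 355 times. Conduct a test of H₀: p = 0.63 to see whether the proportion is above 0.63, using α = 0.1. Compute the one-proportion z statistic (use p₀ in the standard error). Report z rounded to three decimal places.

p̂ = 355/626 = 0.56709.
Under H₀, SE = √(0.63·0.37/626) = √(0.000372364) = 0.01930.
z = (0.56709 − 0.63)/0.01930 = -0.06291/0.01930 = -3.260.
p-value = P(Z > -3.260) ≈ 0.9994; since p > α = 0.1, fail to reject H₀.

z = -3.260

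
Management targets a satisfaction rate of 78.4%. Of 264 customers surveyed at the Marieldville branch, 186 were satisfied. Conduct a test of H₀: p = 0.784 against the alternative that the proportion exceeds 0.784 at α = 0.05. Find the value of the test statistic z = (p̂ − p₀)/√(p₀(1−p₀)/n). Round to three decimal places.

z = -3.137

p̂ = 186/264 ≈ 0.70455.
Under H₀, SE = √(0.784·0.216/264) = √(0.000641455) = 0.02533.
z = (0.70455 − 0.784)/0.02533 = -0.07945/0.02533 = -3.137.
p-value = P(Z > -3.137) ≈ 0.9991, so at α = 0.05 we fail to reject H₀.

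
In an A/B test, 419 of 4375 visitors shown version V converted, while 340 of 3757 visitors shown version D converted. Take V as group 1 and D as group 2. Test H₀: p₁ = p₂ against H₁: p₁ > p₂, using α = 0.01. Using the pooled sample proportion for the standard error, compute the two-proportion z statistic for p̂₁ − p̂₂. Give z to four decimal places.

p̂₁ = 419/4375 ≈ 0.095771, p̂₂ = 340/3757 ≈ 0.090498.
Pooled p̂ = (419+340)/(4375+3757) = 759/8132 = 0.093335.
SE = √(p̂(1−p̂)(1/n₁+1/n₂)) = √(0.093335·0.906665·0.000494741) = √(4.18668e-05) = 0.006470.
z = (0.095771 − 0.090498)/0.006470 = 0.005273/0.006470 = 0.8150.
p-value = P(Z > 0.815) ≈ 0.2075; since p > α = 0.01, fail to reject H₀.

z = 0.8150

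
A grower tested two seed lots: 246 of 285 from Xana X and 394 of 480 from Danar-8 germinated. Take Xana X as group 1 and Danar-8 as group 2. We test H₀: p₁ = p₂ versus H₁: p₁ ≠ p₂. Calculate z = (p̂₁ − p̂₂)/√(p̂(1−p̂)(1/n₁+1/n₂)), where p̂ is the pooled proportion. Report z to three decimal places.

z = 1.531

p̂₁ = 246/285 ≈ 0.86316, p̂₂ = 394/480 ≈ 0.82083.
Pooled p̂ = (246+394)/(285+480) = 640/765 = 0.83660.
SE = √(p̂(1−p̂)(1/n₁+1/n₂)) = √(0.83660·0.16340·0.00559211) = √(0.000764438) = 0.02765.
z = (0.86316 − 0.82083)/0.02765 = 0.04233/0.02765 = 1.531.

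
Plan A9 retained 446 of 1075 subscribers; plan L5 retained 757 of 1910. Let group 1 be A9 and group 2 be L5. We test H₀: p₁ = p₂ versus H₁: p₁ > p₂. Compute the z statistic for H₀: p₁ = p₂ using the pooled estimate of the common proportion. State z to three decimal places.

p̂₁ = 446/1075 = 0.414884, p̂₂ = 757/1910 = 0.396335.
Pooled p̂ = (446+757)/(1075+1910) = 1203/2985 = 0.403015.
SE = √(p̂(1−p̂)(1/n₁+1/n₂)) = √(0.403015·0.596985·0.00145379) = √(0.000349774) = 0.018702.
z = (0.414884 − 0.396335)/0.018702 = 0.018549/0.018702 = 0.992.
p-value = P(Z > 0.992) ≈ 0.1607.

z = 0.992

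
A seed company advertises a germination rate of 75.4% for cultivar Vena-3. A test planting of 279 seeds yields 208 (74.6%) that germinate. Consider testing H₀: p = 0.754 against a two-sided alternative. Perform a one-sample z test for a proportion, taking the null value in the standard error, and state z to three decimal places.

z = -0.329

p̂ = 208/279 = 0.74552.
Under H₀, SE = √(0.754·0.246/279) = √(0.000664817) = 0.02578.
z = (0.74552 − 0.754)/0.02578 = -0.00848/0.02578 = -0.329.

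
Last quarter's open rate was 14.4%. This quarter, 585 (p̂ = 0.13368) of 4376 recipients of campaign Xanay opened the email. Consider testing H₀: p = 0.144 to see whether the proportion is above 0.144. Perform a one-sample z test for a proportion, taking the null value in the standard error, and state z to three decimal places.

p̂ = 585/4376 ≈ 0.13368.
SE = √(p₀(1−p₀)/n) = √(0.12326/4376) = 0.00531.
z = (0.13368 − 0.144)/0.00531 = -0.01032/0.00531 = -1.944.

z = -1.944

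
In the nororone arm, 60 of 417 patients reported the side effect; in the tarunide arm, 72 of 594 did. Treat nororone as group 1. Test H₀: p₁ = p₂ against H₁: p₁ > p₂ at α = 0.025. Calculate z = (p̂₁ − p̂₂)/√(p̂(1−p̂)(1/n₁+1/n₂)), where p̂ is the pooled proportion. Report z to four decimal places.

p̂₁ = 60/417 ≈ 0.143885, p̂₂ = 72/594 ≈ 0.121212.
Pooled p̂ = (60+72)/(417+594) = 132/1011 = 0.130564.
SE = √(p̂(1−p̂)(1/n₁+1/n₂)) = √(0.130564·0.869436·0.00408158) = √(0.000463329) = 0.021525.
z = (0.143885 − 0.121212)/0.021525 = 0.022673/0.021525 = 1.0533.
p-value = P(Z > 1.053) ≈ 0.1461; since p > α = 0.025, fail to reject H₀.

z = 1.0533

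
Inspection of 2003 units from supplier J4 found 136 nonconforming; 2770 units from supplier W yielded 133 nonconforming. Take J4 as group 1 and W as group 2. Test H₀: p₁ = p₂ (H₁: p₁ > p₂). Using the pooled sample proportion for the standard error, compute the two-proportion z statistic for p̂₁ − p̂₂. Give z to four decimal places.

p̂₁ = 136/2003 ≈ 0.067898, p̂₂ = 133/2770 ≈ 0.048014.
Pooled p̂ = (136+133)/(2003+2770) = 269/4773 = 0.056359.
SE = √(0.0531824 × 0.000860262) = 0.006764.
z = (0.067898 − 0.048014)/0.006764 = 0.019884/0.006764 = 2.9397.
p-value = P(Z > 2.940) ≈ 0.0016.

z = 2.9397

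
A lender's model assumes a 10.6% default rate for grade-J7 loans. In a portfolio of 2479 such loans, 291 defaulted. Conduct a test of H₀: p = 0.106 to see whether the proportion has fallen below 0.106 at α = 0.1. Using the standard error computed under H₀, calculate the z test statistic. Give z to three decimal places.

z = 1.842

p̂ = 291/2479 ≈ 0.117386.
Under H₀, SE = √(0.106·0.894/2479) = √(3.82267e-05) = 0.006183.
z = (0.117386 − 0.106)/0.006183 = 0.011386/0.006183 = 1.842.
p-value = P(Z < 1.842) ≈ 0.9672; since p > α = 0.1, fail to reject H₀.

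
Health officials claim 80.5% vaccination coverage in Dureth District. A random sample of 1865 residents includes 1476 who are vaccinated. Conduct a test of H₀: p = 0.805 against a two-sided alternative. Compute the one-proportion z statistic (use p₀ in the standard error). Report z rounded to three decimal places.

z = -1.480

p̂ = 1476/1865 ≈ 0.791421.
Under H₀, SE = √(0.805·0.195/1865) = √(8.41689e-05) = 0.009174.
z = (0.791421 − 0.805)/0.009174 = -0.013579/0.009174 = -1.480.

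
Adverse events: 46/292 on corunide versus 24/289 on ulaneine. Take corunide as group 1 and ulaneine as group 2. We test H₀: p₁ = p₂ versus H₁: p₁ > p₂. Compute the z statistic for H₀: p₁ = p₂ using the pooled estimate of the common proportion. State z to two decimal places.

z = 2.76

p̂₁ = 46/292 = 0.1575, p̂₂ = 24/289 = 0.0830.
Pooled p̂ = (46+24)/(292+289) = 70/581 = 0.1205.
SE = √(0.105966 × 0.00688487) = 0.0270.
z = (0.1575 − 0.0830)/0.0270 = 0.0745/0.0270 = 2.76.
p-value = P(Z > 2.758) ≈ 0.0029.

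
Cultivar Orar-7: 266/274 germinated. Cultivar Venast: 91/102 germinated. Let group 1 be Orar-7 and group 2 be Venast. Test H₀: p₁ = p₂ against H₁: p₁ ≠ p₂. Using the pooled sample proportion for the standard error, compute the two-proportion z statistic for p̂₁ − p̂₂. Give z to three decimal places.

p̂₁ = 266/274 ≈ 0.970803, p̂₂ = 91/102 ≈ 0.892157.
Pooled p̂ = (266+91)/(274+102) = 357/376 = 0.949468.
SE = √(0.0479784 × 0.0134536) = 0.025406.
z = (0.970803 − 0.892157)/0.025406 = 0.078646/0.025406 = 3.096.
Two-sided p-value ≈ 2·Φ(−3.096) = 0.0020.

z = 3.096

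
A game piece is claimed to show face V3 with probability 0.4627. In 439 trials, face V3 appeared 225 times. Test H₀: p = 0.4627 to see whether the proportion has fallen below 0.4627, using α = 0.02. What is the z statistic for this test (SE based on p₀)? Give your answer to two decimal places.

p̂ = 225/439 ≈ 0.5125.
Under H₀, SE = √(0.4627·0.5373/439) = √(0.000566307) = 0.0238.
z = (0.5125 − 0.4627)/0.0238 = 0.0498/0.0238 = 2.09.
p-value = P(Z < 2.094) ≈ 0.9819, so at α = 0.02 we fail to reject H₀.

z = 2.09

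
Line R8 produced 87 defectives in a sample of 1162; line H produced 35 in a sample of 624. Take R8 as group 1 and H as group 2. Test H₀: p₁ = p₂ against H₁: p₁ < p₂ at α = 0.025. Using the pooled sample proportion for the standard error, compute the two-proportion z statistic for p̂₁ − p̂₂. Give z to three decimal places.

z = 1.500

p̂₁ = 87/1162 = 0.07487, p̂₂ = 35/624 = 0.05609.
Pooled p̂ = (87+35)/(1162+624) = 122/1786 = 0.06831.
SE = √(0.0636429 × 0.00246315) = 0.01252.
z = (0.07487 − 0.05609)/0.01252 = 0.01878/0.01252 = 1.500.
p-value = P(Z < 1.500) ≈ 0.9332; since p > α = 0.025, fail to reject H₀.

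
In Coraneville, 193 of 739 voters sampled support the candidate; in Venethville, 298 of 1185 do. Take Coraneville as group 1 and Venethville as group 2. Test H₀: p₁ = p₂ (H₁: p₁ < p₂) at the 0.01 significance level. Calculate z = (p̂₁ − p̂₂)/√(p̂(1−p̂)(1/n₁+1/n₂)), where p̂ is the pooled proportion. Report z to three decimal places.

p̂₁ = 193/739 = 0.26116, p̂₂ = 298/1185 = 0.25148.
Pooled p̂ = (193+298)/(739+1185) = 491/1924 = 0.25520.
SE = √(0.190072 × 0.00219706) = 0.02044.
z = (0.26116 − 0.25148)/0.02044 = 0.00968/0.02044 = 0.474.
p-value = P(Z < 0.474) ≈ 0.6823, so at α = 0.01 we fail to reject H₀.

z = 0.474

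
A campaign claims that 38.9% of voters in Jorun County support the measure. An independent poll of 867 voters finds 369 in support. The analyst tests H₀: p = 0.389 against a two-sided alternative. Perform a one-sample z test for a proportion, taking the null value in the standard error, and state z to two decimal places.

z = 2.21

p̂ = 369/867 ≈ 0.42561.
Standard error under H₀: √(0.389×0.611/867) = 0.01656.
z = (0.42561 − 0.389)/0.01656 = 0.03661/0.01656 = 2.21.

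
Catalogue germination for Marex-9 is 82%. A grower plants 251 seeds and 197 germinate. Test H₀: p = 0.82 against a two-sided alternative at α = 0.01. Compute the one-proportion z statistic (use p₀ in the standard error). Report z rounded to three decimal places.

p̂ = 197/251 ≈ 0.78486.
Standard error under H₀: √(0.82×0.18/251) = 0.02425.
z = (0.78486 − 0.82)/0.02425 = -0.03514/0.02425 = -1.449.
p-value = 2·P(Z > 1.449) ≈ 0.1473. With α = 0.01, fail to reject H₀.

z = -1.449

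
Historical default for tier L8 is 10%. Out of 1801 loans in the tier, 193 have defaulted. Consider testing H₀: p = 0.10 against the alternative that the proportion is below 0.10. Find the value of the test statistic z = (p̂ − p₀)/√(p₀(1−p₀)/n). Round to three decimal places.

z = 1.013

p̂ = 193/1801 ≈ 0.10716.
Under H₀, SE = √(0.1·0.9/1801) = √(4.99722e-05) = 0.00707.
z = (0.10716 − 0.1)/0.00707 = 0.00716/0.00707 = 1.013.
p-value = P(Z < 1.013) ≈ 0.8445.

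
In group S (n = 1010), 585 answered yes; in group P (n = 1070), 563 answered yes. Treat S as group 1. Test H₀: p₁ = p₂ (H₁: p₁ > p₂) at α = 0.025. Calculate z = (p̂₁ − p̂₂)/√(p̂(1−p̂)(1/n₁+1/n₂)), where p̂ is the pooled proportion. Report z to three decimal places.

z = 2.431

p̂₁ = 585/1010 = 0.57921, p̂₂ = 563/1070 = 0.52617.
Pooled p̂ = (585+563)/(1010+1070) = 1148/2080 = 0.55192.
SE = √(p̂(1−p̂)(1/n₁+1/n₂)) = √(0.55192·0.44808·0.00192468) = √(0.000475981) = 0.02182.
z = (0.57921 − 0.52617)/0.02182 = 0.05304/0.02182 = 2.431.
p-value = P(Z > 2.431) ≈ 0.0075, so at α = 0.025 we reject H₀.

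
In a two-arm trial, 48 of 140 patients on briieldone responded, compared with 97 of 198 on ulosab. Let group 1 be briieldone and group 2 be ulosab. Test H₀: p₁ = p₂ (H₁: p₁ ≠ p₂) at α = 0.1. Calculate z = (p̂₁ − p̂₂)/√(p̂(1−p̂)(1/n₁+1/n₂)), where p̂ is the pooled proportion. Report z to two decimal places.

z = -2.69

p̂₁ = 48/140 = 0.3429, p̂₂ = 97/198 = 0.4899.
Pooled p̂ = (48+97)/(140+198) = 145/338 = 0.4290.
SE = √(p̂(1−p̂)(1/n₁+1/n₂)) = √(0.4290·0.5710·0.0121934) = √(0.00298686) = 0.0547.
z = (0.3429 − 0.4899)/0.0547 = -0.1470/0.0547 = -2.69.
p-value = 2·P(Z > 2.691) ≈ 0.0071, so at α = 0.1 we reject H₀.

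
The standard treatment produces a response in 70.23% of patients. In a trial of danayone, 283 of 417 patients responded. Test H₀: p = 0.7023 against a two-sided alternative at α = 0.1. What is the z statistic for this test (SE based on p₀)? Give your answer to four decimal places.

p̂ = 283/417 ≈ 0.678657.
SE = √(p₀(1−p₀)/n) = √(0.20907/417) = 0.022391.
z = (0.678657 − 0.7023)/0.022391 = -0.023643/0.022391 = -1.0559.
Two-sided p-value ≈ 2·Φ(−1.056) = 0.2910. With α = 0.1, fail to reject H₀.

z = -1.0559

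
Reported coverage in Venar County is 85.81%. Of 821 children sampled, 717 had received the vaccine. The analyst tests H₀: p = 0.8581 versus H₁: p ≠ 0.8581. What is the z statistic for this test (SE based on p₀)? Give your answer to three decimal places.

p̂ = 717/821 ≈ 0.87333.
Standard error under H₀: √(0.8581×0.1419/821) = 0.01218.
z = (0.87333 − 0.8581)/0.01218 = 0.01523/0.01218 = 1.250.

z = 1.250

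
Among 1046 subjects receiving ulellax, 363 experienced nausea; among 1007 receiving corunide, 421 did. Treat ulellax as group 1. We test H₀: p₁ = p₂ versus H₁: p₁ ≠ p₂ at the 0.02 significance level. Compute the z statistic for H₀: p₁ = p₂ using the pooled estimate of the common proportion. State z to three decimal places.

z = -3.312

p̂₁ = 363/1046 ≈ 0.347036, p̂₂ = 421/1007 ≈ 0.418073.
Pooled p̂ = (363+421)/(1046+1007) = 784/2053 = 0.381880.
SE = √(p̂(1−p̂)(1/n₁+1/n₂)) = √(0.381880·0.618120·0.00194907) = √(0.000460074) = 0.021449.
z = (0.347036 − 0.418073)/0.021449 = -0.071037/0.021449 = -3.312.
p-value = 2·P(Z > 3.312) ≈ 0.0009. With α = 0.02, reject H₀.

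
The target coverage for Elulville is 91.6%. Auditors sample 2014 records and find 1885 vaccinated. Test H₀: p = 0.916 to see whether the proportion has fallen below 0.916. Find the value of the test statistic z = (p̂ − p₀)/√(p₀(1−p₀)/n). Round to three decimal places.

z = 3.227

p̂ = 1885/2014 = 0.935948.
Standard error under H₀: √(0.916×0.084/2014) = 0.006181.
z = (0.935948 − 0.916)/0.006181 = 0.019948/0.006181 = 3.227.
p-value = P(Z < 3.227) ≈ 0.9994.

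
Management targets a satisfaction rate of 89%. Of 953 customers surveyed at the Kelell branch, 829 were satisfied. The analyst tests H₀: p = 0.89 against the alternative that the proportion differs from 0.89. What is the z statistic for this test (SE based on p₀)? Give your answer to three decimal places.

z = -1.985

p̂ = 829/953 = 0.869885.
Under H₀, SE = √(0.89·0.11/953) = √(0.000102728) = 0.010135.
z = (0.869885 − 0.89)/0.010135 = -0.020115/0.010135 = -1.985.
p-value = 2·P(Z > 1.985) ≈ 0.0472.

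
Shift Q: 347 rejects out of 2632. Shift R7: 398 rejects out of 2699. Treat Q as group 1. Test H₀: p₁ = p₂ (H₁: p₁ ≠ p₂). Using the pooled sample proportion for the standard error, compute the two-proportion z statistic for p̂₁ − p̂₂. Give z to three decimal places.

z = -1.645

p̂₁ = 347/2632 ≈ 0.131839, p̂₂ = 398/2699 ≈ 0.147462.
Pooled p̂ = (347+398)/(2632+2699) = 745/5331 = 0.139749.
SE = √(p̂(1−p̂)(1/n₁+1/n₂)) = √(0.139749·0.860251·0.000750447) = √(9.02179e-05) = 0.009498.
z = (0.131839 − 0.147462)/0.009498 = -0.015623/0.009498 = -1.645.
Two-sided p-value ≈ 2·Φ(−1.645) = 0.1000.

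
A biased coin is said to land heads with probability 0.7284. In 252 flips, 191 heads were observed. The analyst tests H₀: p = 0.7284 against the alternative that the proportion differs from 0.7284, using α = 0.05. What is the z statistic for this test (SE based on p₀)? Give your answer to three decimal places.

p̂ = 191/252 = 0.75794.
Under H₀, SE = √(0.7284·0.2716/252) = √(0.000785053) = 0.02802.
z = (0.75794 − 0.7284)/0.02802 = 0.02954/0.02802 = 1.054.
p-value = 2·P(Z > 1.054) ≈ 0.2918, so at α = 0.05 we fail to reject H₀.

z = 1.054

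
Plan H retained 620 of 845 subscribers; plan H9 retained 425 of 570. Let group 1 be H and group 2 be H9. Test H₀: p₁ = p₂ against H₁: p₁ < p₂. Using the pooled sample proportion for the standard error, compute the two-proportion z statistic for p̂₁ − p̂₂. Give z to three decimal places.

p̂₁ = 620/845 = 0.73373, p̂₂ = 425/570 = 0.74561.
Pooled p̂ = (620+425)/(845+570) = 1045/1415 = 0.73852.
SE = √(p̂(1−p̂)(1/n₁+1/n₂)) = √(0.73852·0.26148·0.00293782) = √(0.000567323) = 0.02382.
z = (0.73373 − 0.74561)/0.02382 = -0.01188/0.02382 = -0.499.
p-value = P(Z < -0.499) ≈ 0.3089.

z = -0.499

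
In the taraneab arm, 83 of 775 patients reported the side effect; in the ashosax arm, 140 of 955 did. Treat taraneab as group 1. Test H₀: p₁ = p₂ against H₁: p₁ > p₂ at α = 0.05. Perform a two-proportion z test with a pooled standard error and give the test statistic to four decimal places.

p̂₁ = 83/775 = 0.1070968, p̂₂ = 140/955 = 0.1465969.
Pooled p̂ = (83+140)/(775+955) = 223/1730 = 0.1289017.
SE = √(p̂(1−p̂)(1/n₁+1/n₂)) = √(0.1289017·0.8710983·0.00233744) = √(0.000262462) = 0.0162007.
z = (0.1070968 − 0.1465969)/0.0162007 = -0.0395001/0.0162007 = -2.4382.
p-value = P(Z > -2.438) ≈ 0.9926; since p > α = 0.05, fail to reject H₀.

z = -2.4382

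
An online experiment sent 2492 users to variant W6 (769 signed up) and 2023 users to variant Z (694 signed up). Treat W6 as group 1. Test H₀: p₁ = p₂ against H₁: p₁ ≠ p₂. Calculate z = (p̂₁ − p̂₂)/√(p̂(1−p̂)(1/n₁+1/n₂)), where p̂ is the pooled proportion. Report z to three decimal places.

p̂₁ = 769/2492 ≈ 0.308587, p̂₂ = 694/2023 ≈ 0.343055.
Pooled p̂ = (769+694)/(2492+2023) = 1463/4515 = 0.324031.
SE = √(p̂(1−p̂)(1/n₁+1/n₂)) = √(0.324031·0.675969·0.000895599) = √(0.000196168) = 0.014006.
z = (0.308587 − 0.343055)/0.014006 = -0.034468/0.014006 = -2.461.
Two-sided p-value ≈ 2·Φ(−2.461) = 0.0139.

z = -2.461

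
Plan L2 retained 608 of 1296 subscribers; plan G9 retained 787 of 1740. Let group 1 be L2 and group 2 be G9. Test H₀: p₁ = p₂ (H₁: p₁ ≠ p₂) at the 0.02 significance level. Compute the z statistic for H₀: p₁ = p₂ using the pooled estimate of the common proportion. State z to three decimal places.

z = 0.921

p̂₁ = 608/1296 ≈ 0.46914, p̂₂ = 787/1740 ≈ 0.45230.
Pooled p̂ = (608+787)/(1296+1740) = 1395/3036 = 0.45949.
SE = √(p̂(1−p̂)(1/n₁+1/n₂)) = √(0.45949·0.54051·0.00134632) = √(0.00033437) = 0.01829.
z = (0.46914 − 0.45230)/0.01829 = 0.01684/0.01829 = 0.921.
p-value = 2·P(Z > 0.921) ≈ 0.3572. With α = 0.02, fail to reject H₀.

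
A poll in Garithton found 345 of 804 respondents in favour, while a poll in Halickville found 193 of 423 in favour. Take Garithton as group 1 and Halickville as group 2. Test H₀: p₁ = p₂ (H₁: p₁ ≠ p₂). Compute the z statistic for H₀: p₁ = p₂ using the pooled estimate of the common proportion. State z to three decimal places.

p̂₁ = 345/804 ≈ 0.42910, p̂₂ = 193/423 ≈ 0.45626.
Pooled p̂ = (345+193)/(804+423) = 538/1227 = 0.43847.
SE = √(0.246214 × 0.00360785) = 0.02980.
z = (0.42910 − 0.45626)/0.02980 = -0.02716/0.02980 = -0.911.
p-value = 2·P(Z > 0.911) ≈ 0.3621.

z = -0.911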